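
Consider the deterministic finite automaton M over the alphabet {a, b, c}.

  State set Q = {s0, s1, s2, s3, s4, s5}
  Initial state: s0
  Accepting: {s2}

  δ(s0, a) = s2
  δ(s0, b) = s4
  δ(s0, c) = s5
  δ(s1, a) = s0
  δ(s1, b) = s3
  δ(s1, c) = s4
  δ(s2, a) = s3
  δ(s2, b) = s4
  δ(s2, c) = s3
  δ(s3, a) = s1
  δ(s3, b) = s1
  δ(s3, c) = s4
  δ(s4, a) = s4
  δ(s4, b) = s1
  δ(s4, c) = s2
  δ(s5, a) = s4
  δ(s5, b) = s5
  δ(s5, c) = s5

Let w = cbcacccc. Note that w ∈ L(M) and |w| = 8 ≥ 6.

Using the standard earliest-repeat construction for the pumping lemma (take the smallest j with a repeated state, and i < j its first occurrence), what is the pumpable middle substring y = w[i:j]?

Run of M on w = c b c a c c c c:
  step 0: s0  (start)
  step 1: s5  (read c: s0→s5)
  step 2: s5  (read b: s5→s5)   ← first repeat (s5 seen earlier)
  step 3: s5  (read c: s5→s5)
  step 4: s4  (read a: s5→s4)
  step 5: s2  (read c: s4→s2)
  step 6: s3  (read c: s2→s3)
  step 7: s4  (read c: s3→s4)
  step 8: s2  (read c: s4→s2)

So i = 1, j = 2, giving x = w[0:1] = c, y = w[1:2] = b, z = w[2:8] = cacccc.
Check: |xy| = 2 ≤ 6 and |y| = 1 ≥ 1. Reading y takes M from s5 back to s5, so every xyⁱz is accepted.
Pumping length from the standard proof: p = 6 (the number of states). The repeated state found above gives |xy| = j ≤ 6 and |y| = j − i ≥ 1.

b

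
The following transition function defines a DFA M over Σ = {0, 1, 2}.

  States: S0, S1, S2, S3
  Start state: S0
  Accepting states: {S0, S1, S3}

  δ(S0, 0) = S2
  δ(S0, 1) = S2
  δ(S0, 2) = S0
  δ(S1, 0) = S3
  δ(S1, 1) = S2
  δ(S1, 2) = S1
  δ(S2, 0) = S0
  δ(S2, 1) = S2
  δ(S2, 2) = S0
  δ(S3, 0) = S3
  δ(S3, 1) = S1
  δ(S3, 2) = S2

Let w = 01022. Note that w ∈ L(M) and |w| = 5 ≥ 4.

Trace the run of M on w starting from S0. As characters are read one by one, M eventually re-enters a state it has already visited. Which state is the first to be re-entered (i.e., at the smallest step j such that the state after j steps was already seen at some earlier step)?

S2

State sequence: S0 -0-> S2 -1-> S2 -0-> S0 -2-> S0 -2-> S0
First repeat at step 2: S2 was already visited.

The earliest repeat is at step j = 2: M is in S2, which it already visited at step i = 1.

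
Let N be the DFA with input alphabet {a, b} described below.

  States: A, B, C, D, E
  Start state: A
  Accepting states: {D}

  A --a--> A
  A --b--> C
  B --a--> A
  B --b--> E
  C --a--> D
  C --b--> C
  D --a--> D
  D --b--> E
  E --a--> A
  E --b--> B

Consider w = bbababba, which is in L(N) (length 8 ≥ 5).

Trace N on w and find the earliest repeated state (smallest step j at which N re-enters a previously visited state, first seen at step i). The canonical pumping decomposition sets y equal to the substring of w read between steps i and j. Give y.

b

Run of N on w = b b a b a b b a:
  step 0: A  (start)
  step 1: C  (read b: A→C)
  step 2: C  (read b: C→C)   ← first repeat (C seen earlier)
  step 3: D  (read a: C→D)
  step 4: E  (read b: D→E)
  step 5: A  (read a: E→A)
  step 6: C  (read b: A→C)
  step 7: C  (read b: C→C)
  step 8: D  (read a: C→D)

So i = 1, j = 2, giving x = w[0:1] = b, y = w[1:2] = b, z = w[2:8] = ababba.
Check: |xy| = 2 ≤ 5 and |y| = 1 ≥ 1. Reading y takes N from C back to C, so every xyⁱz is accepted.
The DFA has 5 states, so the proof of the pumping lemma guarantees a repeated state among the first 5+1 visited; the segment between the two visits is the pumpable y.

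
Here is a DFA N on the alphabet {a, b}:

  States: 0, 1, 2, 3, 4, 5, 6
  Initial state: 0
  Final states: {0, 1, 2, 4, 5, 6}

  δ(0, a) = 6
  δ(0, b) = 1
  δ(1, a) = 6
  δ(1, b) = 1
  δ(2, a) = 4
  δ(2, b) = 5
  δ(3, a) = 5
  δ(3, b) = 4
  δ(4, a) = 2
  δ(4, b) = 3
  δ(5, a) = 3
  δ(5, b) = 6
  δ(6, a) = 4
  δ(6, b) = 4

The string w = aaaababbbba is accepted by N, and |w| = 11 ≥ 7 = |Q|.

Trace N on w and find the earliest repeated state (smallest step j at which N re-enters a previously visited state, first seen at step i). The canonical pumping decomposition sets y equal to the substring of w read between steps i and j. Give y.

aa

State sequence: 0 -a-> 6 -a-> 4 -a-> 2 -a-> 4 -b-> 3 -a-> 5 -b-> 6 -b-> 4 -b-> 3 -b-> 4 -a-> 2
First repeat at step 4: 4 was already visited.

So i = 2, j = 4, giving x = w[0:2] = aa, y = w[2:4] = aa, z = w[4:11] = babbbba.
Check: |xy| = 4 ≤ 7 and |y| = 2 ≥ 1. Reading y takes N from 4 back to 4, so every xyⁱz is accepted.
With |Q| = 7, pigeonhole forces a state repeat no later than step 7; the substring read between the first and second visits to that state can be pumped.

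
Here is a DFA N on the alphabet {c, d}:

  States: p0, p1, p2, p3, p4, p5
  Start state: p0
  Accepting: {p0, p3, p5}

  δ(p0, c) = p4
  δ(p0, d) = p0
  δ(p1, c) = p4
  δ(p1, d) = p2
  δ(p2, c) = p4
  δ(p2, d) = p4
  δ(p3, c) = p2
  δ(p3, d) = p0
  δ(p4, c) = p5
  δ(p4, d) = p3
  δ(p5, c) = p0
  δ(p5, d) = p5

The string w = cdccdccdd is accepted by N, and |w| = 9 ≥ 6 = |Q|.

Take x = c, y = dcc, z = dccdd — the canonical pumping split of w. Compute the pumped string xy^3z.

xy^3z = c·dcc·dcc·dcc·dccdd = cdccdccdccdccdd.
Reading y = dcc takes N from p4 back to p4, so after x·y·y·y the machine is still in p4, and z then leads to the accepting state p0. Hence cdccdccdccdccdd ∈ L(N).

cdccdccdccdccdd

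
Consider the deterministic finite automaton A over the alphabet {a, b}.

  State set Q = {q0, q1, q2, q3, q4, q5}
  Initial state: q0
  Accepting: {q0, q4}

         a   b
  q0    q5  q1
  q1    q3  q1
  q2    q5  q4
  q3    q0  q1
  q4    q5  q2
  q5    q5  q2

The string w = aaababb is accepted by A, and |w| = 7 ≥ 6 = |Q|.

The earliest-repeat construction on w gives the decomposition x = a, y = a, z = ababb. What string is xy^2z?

aaaababb

xy^2z = a·a·a·ababb = aaaababb.
Reading y = a takes A from q5 back to q5, so after x·y·y the machine is still in q5, and z then leads to the accepting state q4. Hence aaaababb ∈ L(A).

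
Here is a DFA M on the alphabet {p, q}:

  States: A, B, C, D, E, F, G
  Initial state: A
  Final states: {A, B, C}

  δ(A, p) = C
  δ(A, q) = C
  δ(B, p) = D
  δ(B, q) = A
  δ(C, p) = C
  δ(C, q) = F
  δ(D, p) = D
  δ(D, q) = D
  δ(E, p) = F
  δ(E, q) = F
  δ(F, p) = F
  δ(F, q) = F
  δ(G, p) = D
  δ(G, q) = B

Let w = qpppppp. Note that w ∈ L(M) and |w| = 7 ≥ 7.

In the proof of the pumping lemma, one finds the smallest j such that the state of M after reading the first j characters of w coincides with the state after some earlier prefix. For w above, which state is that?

State sequence: A -q-> C -p-> C -p-> C -p-> C -p-> C -p-> C -p-> C
First repeat at step 2: C was already visited.

The earliest repeat is at step j = 2: M is in C, which it already visited at step i = 1.

C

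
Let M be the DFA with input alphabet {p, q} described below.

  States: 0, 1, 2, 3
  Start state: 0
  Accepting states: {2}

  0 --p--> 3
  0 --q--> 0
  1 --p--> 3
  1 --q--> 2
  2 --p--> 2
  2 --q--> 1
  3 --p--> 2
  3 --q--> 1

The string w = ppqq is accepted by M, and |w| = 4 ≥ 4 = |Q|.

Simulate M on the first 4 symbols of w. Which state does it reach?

2

State sequence: 0 -p-> 3 -p-> 2 -q-> 1 -q-> 2

After reading 4 characters, M is in state 2.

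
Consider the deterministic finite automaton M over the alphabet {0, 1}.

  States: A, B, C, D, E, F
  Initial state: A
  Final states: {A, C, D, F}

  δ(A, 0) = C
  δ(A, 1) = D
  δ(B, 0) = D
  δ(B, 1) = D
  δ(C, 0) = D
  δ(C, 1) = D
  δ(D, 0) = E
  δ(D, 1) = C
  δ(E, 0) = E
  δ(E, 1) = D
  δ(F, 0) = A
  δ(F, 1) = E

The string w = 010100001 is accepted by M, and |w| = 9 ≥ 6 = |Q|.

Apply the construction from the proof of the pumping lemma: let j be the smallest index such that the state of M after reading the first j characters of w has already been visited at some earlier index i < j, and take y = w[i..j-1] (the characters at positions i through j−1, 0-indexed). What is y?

01

Run of M on w = 0 1 0 1 0 0 0 0 1:
  step 0: A  (start)
  step 1: C  (read 0: A→C)
  step 2: D  (read 1: C→D)
  step 3: E  (read 0: D→E)
  step 4: D  (read 1: E→D)   ← first repeat (D seen earlier)
  step 5: E  (read 0: D→E)
  step 6: E  (read 0: E→E)
  step 7: E  (read 0: E→E)
  step 8: E  (read 0: E→E)
  step 9: D  (read 1: E→D)

So i = 2, j = 4, giving x = w[0:2] = 01, y = w[2:4] = 01, z = w[4:9] = 00001.
Check: |xy| = 4 ≤ 6 and |y| = 2 ≥ 1. Reading y takes M from D back to D, so every xyⁱz is accepted.
Pumping length from the standard proof: p = 6 (the number of states). The repeated state found above gives |xy| = j ≤ 6 and |y| = j − i ≥ 1.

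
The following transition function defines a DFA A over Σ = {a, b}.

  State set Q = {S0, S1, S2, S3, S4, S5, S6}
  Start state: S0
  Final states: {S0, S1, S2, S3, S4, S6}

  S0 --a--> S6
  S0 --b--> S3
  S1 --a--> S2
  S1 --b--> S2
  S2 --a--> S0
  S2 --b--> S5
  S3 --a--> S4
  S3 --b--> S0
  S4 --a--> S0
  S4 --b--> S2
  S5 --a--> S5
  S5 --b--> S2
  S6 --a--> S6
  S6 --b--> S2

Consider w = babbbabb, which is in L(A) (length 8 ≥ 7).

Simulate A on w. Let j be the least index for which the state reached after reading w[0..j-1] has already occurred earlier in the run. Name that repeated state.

State sequence: S0 -b-> S3 -a-> S4 -b-> S2 -b-> S5 -b-> S2 -a-> S0 -b-> S3 -b-> S0
First repeat at step 5: S2 was already visited.

The earliest repeat is at step j = 5: A is in S2, which it already visited at step i = 3.
Since A has 7 states, any run of length ≥ 7 visits 7+1 states, so by pigeonhole some state repeats within the first 7 steps — that repeat gives the pumpable loop.

S2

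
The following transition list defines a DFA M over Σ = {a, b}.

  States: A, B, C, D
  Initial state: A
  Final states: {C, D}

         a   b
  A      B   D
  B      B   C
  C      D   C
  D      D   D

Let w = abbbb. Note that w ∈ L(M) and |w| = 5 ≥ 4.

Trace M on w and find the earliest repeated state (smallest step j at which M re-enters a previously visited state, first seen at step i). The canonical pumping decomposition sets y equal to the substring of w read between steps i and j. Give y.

b

Run of M on w = a b b b b:
  step 0: A  (start)
  step 1: B  (read a: A→B)
  step 2: C  (read b: B→C)
  step 3: C  (read b: C→C)   ← first repeat (C seen earlier)
  step 4: C  (read b: C→C)
  step 5: C  (read b: C→C)

So i = 2, j = 3, giving x = w[0:2] = ab, y = w[2:3] = b, z = w[3:5] = bb.
Check: |xy| = 3 ≤ 4 and |y| = 1 ≥ 1. Reading y takes M from C back to C, so every xyⁱz is accepted.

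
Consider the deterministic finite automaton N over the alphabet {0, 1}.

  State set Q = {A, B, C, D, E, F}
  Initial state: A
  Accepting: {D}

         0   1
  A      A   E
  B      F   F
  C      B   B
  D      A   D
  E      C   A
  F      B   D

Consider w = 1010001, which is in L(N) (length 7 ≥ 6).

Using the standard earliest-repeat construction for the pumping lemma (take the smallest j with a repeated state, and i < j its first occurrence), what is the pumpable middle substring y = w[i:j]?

00

State sequence: A -1-> E -0-> C -1-> B -0-> F -0-> B -0-> F -1-> D
First repeat at step 5: B was already visited.

So i = 3, j = 5, giving x = w[0:3] = 101, y = w[3:5] = 00, z = w[5:7] = 01.
Check: |xy| = 5 ≤ 6 and |y| = 2 ≥ 1. Reading y takes N from B back to B, so every xyⁱz is accepted.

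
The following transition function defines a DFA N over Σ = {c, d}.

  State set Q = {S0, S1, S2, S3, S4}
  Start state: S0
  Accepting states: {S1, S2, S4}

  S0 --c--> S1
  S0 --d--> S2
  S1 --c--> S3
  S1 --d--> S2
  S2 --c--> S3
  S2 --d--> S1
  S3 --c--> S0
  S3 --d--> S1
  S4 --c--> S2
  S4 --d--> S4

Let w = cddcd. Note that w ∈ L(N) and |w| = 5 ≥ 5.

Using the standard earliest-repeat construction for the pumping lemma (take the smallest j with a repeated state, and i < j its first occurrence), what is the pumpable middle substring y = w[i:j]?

State sequence: S0 -c-> S1 -d-> S2 -d-> S1 -c-> S3 -d-> S1
First repeat at step 3: S1 was already visited.

So i = 1, j = 3, giving x = w[0:1] = c, y = w[1:3] = dd, z = w[3:5] = cd.
Check: |xy| = 3 ≤ 5 and |y| = 2 ≥ 1. Reading y takes N from S1 back to S1, so every xyⁱz is accepted.

dd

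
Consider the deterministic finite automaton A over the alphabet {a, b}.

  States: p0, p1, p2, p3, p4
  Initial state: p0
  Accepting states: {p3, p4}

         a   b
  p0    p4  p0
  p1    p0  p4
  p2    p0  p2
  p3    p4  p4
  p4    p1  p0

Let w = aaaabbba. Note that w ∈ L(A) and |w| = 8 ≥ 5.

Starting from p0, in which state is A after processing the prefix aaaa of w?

Run of A on the first 4 characters of w = a a a a:
  step 0: p0  (start)
  step 1: p4  (read a: p0→p4)
  step 2: p1  (read a: p4→p1)
  step 3: p0  (read a: p1→p0)
  step 4: p4  (read a: p0→p4)

After reading 4 characters, A is in state p4.
(This kind of state-tracing is the core of the pumping-lemma construction: with 5 states, pigeonhole forces a repeat within the first 5 steps.)

p4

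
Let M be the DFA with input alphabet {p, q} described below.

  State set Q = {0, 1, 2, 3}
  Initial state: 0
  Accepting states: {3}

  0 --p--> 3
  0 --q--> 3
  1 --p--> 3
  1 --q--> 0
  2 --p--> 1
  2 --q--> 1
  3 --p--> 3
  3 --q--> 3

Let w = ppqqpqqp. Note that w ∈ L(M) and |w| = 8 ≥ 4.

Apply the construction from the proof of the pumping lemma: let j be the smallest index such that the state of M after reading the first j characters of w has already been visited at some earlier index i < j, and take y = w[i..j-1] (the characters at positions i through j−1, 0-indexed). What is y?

Run of M on w = p p q q p q q p:
  step 0: 0  (start)
  step 1: 3  (read p: 0→3)
  step 2: 3  (read p: 3→3)   ← first repeat (3 seen earlier)
  step 3: 3  (read q: 3→3)
  step 4: 3  (read q: 3→3)
  step 5: 3  (read p: 3→3)
  step 6: 3  (read q: 3→3)
  step 7: 3  (read q: 3→3)
  step 8: 3  (read p: 3→3)

So i = 1, j = 2, giving x = w[0:1] = p, y = w[1:2] = p, z = w[2:8] = qqpqqp.
Check: |xy| = 2 ≤ 4 and |y| = 1 ≥ 1. Reading y takes M from 3 back to 3, so every xyⁱz is accepted.
Pumping length from the standard proof: p = 4 (the number of states). The repeated state found above gives |xy| = j ≤ 4 and |y| = j − i ≥ 1.

p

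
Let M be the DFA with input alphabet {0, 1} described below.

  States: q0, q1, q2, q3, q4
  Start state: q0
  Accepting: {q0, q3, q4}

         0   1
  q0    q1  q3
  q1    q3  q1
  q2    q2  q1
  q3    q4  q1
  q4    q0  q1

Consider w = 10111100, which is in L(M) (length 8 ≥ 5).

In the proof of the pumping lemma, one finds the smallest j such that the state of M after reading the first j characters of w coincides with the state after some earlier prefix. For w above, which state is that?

Run of M on w = 1 0 1 1 1 1 0 0:
  step 0: q0  (start)
  step 1: q3  (read 1: q0→q3)
  step 2: q4  (read 0: q3→q4)
  step 3: q1  (read 1: q4→q1)
  step 4: q1  (read 1: q1→q1)   ← first repeat (q1 seen earlier)
  step 5: q1  (read 1: q1→q1)
  step 6: q1  (read 1: q1→q1)
  step 7: q3  (read 0: q1→q3)
  step 8: q4  (read 0: q3→q4)

The earliest repeat is at step j = 4: M is in q1, which it already visited at step i = 3.
Pumping length from the standard proof: p = 5 (the number of states). The repeated state found above gives |xy| = j ≤ 5 and |y| = j − i ≥ 1.

q1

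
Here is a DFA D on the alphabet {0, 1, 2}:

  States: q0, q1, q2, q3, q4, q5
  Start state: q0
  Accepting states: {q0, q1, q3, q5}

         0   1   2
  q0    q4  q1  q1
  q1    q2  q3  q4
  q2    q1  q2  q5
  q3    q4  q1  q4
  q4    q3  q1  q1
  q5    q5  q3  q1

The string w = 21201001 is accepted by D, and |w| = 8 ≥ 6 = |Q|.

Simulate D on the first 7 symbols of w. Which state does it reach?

q1

State sequence: q0 -2-> q1 -1-> q3 -2-> q4 -0-> q3 -1-> q1 -0-> q2 -0-> q1

After reading 7 characters, D is in state q1.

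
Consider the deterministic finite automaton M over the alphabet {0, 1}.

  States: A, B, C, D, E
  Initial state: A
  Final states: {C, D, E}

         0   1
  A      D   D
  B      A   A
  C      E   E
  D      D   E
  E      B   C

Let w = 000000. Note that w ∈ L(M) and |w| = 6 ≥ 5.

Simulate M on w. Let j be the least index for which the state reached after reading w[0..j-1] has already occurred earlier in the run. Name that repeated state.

Run of M on w = 0 0 0 0 0 0:
  step 0: A  (start)
  step 1: D  (read 0: A→D)
  step 2: D  (read 0: D→D)   ← first repeat (D seen earlier)
  step 3: D  (read 0: D→D)
  step 4: D  (read 0: D→D)
  step 5: D  (read 0: D→D)
  step 6: D  (read 0: D→D)

The earliest repeat is at step j = 2: M is in D, which it already visited at step i = 1.
The DFA has 5 states, so the proof of the pumping lemma guarantees a repeated state among the first 5+1 visited; the segment between the two visits is the pumpable y.

D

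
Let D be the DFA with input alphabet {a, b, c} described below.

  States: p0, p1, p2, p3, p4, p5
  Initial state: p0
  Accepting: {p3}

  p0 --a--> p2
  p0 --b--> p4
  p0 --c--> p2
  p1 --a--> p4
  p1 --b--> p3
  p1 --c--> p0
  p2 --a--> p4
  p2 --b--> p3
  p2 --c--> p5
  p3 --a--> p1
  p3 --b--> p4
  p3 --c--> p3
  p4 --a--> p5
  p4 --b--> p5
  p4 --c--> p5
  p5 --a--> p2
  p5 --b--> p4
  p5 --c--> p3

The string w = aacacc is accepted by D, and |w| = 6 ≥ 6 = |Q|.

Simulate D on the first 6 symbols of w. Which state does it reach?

Run of D on the first 6 characters of w = a a c a c c:
  step 0: p0  (start)
  step 1: p2  (read a: p0→p2)
  step 2: p4  (read a: p2→p4)
  step 3: p5  (read c: p4→p5)
  step 4: p2  (read a: p5→p2)
  step 5: p5  (read c: p2→p5)
  step 6: p3  (read c: p5→p3)

After reading 6 characters, D is in state p3.

p3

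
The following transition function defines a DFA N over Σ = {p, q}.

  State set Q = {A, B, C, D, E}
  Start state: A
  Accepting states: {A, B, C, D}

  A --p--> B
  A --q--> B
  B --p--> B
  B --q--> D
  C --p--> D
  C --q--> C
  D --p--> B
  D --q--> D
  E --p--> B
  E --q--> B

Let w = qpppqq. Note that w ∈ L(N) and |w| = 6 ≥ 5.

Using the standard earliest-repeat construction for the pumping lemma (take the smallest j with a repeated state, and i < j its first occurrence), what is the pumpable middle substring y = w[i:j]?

State sequence: A -q-> B -p-> B -p-> B -p-> B -q-> D -q-> D
First repeat at step 2: B was already visited.

So i = 1, j = 2, giving x = w[0:1] = q, y = w[1:2] = p, z = w[2:6] = ppqq.
Check: |xy| = 2 ≤ 5 and |y| = 1 ≥ 1. Reading y takes N from B back to B, so every xyⁱz is accepted.

p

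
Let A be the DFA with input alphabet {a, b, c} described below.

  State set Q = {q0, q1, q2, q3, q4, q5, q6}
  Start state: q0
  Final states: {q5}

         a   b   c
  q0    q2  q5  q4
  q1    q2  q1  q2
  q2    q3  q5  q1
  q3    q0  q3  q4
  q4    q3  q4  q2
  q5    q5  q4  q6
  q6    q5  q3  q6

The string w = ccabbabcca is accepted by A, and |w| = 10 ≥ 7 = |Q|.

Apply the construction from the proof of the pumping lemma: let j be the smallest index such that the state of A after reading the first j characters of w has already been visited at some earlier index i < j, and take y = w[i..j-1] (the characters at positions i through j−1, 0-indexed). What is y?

State sequence: q0 -c-> q4 -c-> q2 -a-> q3 -b-> q3 -b-> q3 -a-> q0 -b-> q5 -c-> q6 -c-> q6 -a-> q5
First repeat at step 4: q3 was already visited.

So i = 3, j = 4, giving x = w[0:3] = cca, y = w[3:4] = b, z = w[4:10] = babcca.
Check: |xy| = 4 ≤ 7 and |y| = 1 ≥ 1. Reading y takes A from q3 back to q3, so every xyⁱz is accepted.
With |Q| = 7, pigeonhole forces a state repeat no later than step 7; the substring read between the first and second visits to that state can be pumped.

b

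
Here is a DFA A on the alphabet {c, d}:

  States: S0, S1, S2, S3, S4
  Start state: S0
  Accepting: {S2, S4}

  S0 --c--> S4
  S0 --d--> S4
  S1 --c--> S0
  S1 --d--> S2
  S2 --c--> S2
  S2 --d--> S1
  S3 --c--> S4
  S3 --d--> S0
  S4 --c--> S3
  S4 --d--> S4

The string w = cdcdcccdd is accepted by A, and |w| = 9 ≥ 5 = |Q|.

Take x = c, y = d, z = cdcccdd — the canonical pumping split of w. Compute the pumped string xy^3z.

xy^3z = c·d·d·d·cdcccdd = cdddcdcccdd.
Reading y = d takes A from S4 back to S4, so after x·y·y·y the machine is still in S4, and z then leads to the accepting state S4. Hence cdddcdcccdd ∈ L(A).

cdddcdcccdd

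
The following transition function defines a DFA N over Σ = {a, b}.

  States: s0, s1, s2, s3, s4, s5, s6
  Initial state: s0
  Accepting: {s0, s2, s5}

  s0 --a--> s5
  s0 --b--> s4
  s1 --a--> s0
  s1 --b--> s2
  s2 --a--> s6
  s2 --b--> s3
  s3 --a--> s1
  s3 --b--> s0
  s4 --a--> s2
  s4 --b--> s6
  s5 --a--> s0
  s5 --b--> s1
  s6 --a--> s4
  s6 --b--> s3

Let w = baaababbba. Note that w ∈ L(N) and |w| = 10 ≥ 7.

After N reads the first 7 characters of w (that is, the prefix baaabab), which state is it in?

s6

Run of N on the first 7 characters of w = b a a a b a b:
  step 0: s0  (start)
  step 1: s4  (read b: s0→s4)
  step 2: s2  (read a: s4→s2)
  step 3: s6  (read a: s2→s6)
  step 4: s4  (read a: s6→s4)
  step 5: s6  (read b: s4→s6)
  step 6: s4  (read a: s6→s4)
  step 7: s6  (read b: s4→s6)

After reading 7 characters, N is in state s6.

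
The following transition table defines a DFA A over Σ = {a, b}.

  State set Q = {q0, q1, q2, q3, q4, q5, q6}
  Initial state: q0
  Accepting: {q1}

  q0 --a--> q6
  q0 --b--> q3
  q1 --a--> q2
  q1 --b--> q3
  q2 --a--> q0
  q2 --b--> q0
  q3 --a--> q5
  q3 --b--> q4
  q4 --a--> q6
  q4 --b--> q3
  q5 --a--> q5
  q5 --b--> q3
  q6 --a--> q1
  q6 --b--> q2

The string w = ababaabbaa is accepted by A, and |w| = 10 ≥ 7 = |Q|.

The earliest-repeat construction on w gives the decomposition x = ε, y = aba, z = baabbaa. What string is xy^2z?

abaababaabbaa

xy^2z = ε·aba·aba·baabbaa = abaababaabbaa.
Reading y = aba takes A from q0 back to q0, so after x·y·y the machine is still in q0, and z then leads to the accepting state q1. Hence abaababaabbaa ∈ L(A).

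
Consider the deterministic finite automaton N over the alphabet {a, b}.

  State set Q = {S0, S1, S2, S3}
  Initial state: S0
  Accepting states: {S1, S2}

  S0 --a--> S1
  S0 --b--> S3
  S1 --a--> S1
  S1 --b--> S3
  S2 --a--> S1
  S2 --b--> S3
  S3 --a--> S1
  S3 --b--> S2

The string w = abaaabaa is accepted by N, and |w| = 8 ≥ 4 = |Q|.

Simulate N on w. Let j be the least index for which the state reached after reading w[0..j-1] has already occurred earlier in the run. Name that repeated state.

Run of N on w = a b a a a b a a:
  step 0: S0  (start)
  step 1: S1  (read a: S0→S1)
  step 2: S3  (read b: S1→S3)
  step 3: S1  (read a: S3→S1)   ← first repeat (S1 seen earlier)
  step 4: S1  (read a: S1→S1)
  step 5: S1  (read a: S1→S1)
  step 6: S3  (read b: S1→S3)
  step 7: S1  (read a: S3→S1)
  step 8: S1  (read a: S1→S1)

The earliest repeat is at step j = 3: N is in S1, which it already visited at step i = 1.
Pumping length from the standard proof: p = 4 (the number of states). The repeated state found above gives |xy| = j ≤ 4 and |y| = j − i ≥ 1.

S1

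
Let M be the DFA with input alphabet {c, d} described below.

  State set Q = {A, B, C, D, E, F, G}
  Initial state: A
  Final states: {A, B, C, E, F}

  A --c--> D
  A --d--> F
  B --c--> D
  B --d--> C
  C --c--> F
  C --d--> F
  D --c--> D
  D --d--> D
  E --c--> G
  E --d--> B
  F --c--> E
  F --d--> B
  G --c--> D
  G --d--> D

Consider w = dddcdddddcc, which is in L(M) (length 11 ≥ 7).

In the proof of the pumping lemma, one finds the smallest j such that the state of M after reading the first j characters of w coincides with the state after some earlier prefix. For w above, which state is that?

State sequence: A -d-> F -d-> B -d-> C -c-> F -d-> B -d-> C -d-> F -d-> B -d-> C -c-> F -c-> E
First repeat at step 4: F was already visited.

The earliest repeat is at step j = 4: M is in F, which it already visited at step i = 1.
Pumping length from the standard proof: p = 7 (the number of states). The repeated state found above gives |xy| = j ≤ 7 and |y| = j − i ≥ 1.

F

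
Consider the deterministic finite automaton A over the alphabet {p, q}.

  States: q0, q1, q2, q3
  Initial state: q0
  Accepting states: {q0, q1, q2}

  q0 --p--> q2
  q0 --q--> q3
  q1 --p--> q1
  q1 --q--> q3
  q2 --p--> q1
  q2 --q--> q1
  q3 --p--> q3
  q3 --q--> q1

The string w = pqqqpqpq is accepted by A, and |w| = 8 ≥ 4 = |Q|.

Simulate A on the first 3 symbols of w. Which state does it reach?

Run of A on the first 3 characters of w = p q q:
  step 0: q0  (start)
  step 1: q2  (read p: q0→q2)
  step 2: q1  (read q: q2→q1)
  step 3: q3  (read q: q1→q3)

After reading 3 characters, A is in state q3.
(This kind of state-tracing is the core of the pumping-lemma construction: with 4 states, pigeonhole forces a repeat within the first 4 steps.)

q3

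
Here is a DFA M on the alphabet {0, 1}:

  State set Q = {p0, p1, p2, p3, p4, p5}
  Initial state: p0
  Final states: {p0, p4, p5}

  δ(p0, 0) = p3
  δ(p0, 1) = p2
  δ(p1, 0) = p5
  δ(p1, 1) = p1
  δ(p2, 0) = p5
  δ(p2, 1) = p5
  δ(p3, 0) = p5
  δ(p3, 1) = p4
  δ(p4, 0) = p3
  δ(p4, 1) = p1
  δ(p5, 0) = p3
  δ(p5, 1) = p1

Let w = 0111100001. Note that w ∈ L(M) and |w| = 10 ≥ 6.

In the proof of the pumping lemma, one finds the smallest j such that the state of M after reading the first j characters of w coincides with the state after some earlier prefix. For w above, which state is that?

State sequence: p0 -0-> p3 -1-> p4 -1-> p1 -1-> p1 -1-> p1 -0-> p5 -0-> p3 -0-> p5 -0-> p3 -1-> p4
First repeat at step 4: p1 was already visited.

The earliest repeat is at step j = 4: M is in p1, which it already visited at step i = 3.

p1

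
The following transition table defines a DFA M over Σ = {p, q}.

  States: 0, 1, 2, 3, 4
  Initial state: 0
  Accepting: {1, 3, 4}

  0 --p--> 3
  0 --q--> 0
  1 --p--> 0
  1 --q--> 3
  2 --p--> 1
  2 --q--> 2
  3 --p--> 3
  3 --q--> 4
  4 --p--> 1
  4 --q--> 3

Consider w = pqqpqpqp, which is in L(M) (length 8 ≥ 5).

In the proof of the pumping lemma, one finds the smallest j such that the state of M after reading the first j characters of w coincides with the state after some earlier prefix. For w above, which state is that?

State sequence: 0 -p-> 3 -q-> 4 -q-> 3 -p-> 3 -q-> 4 -p-> 1 -q-> 3 -p-> 3
First repeat at step 3: 3 was already visited.

The earliest repeat is at step j = 3: M is in 3, which it already visited at step i = 1.
Pumping length from the standard proof: p = 5 (the number of states). The repeated state found above gives |xy| = j ≤ 5 and |y| = j − i ≥ 1.

3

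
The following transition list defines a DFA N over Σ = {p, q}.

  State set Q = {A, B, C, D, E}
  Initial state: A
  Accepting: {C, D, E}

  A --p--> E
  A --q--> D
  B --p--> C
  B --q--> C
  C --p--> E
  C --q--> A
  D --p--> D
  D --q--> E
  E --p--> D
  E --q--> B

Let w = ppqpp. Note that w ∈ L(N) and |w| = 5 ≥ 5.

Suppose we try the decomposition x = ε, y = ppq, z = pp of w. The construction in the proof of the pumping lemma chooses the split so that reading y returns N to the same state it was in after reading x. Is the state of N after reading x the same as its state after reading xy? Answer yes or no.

Run of N on the first 3 characters of w = p p q:
  step 0: A  (start)
  step 1: E  (read p: A→E)
  step 2: D  (read p: E→D)
  step 3: E  (read q: D→E)

After x (step 0): A. After xy (step 3): E.
They differ (A ≠ E), so y is not a cycle from the state after x; this split is not the one the pumping-lemma construction produces, and pumping y need not keep the string in L(N).

no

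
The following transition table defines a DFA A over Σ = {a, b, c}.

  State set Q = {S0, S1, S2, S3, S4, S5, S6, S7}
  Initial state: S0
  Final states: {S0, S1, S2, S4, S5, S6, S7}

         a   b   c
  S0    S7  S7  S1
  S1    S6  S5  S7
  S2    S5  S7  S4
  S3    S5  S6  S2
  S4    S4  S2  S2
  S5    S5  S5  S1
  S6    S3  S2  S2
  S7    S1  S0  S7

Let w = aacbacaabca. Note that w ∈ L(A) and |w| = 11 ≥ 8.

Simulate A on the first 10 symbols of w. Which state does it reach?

S4

State sequence: S0 -a-> S7 -a-> S1 -c-> S7 -b-> S0 -a-> S7 -c-> S7 -a-> S1 -a-> S6 -b-> S2 -c-> S4

After reading 10 characters, A is in state S4.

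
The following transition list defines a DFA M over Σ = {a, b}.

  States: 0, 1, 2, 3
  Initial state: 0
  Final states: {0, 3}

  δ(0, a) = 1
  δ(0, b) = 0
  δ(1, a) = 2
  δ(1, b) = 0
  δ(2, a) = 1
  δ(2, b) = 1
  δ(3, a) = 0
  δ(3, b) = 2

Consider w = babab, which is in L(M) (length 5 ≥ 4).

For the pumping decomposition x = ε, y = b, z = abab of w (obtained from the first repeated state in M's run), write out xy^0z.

xy⁰z = xz = ε·abab = abab.
Reading y = b takes M from 0 back to 0, so after x the machine is still in 0, and z then leads to the accepting state 0. Hence abab ∈ L(M).

abab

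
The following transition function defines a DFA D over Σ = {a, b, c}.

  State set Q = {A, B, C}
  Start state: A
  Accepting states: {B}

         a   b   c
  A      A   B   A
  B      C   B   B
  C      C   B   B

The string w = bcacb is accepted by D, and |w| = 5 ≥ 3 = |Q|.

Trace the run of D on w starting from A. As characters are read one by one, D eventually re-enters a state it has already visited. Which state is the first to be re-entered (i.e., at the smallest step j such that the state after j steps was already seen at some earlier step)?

State sequence: A -b-> B -c-> B -a-> C -c-> B -b-> B
First repeat at step 2: B was already visited.

The earliest repeat is at step j = 2: D is in B, which it already visited at step i = 1.
With |Q| = 3, pigeonhole forces a state repeat no later than step 3; the substring read between the first and second visits to that state can be pumped.

B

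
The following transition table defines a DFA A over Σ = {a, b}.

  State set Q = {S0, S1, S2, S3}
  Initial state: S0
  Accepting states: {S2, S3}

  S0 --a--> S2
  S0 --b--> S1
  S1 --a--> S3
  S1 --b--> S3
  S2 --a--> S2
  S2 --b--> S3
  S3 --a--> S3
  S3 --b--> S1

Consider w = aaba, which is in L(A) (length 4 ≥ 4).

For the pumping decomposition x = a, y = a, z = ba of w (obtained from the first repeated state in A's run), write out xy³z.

aaaaba

xy^3z = a·a·a·a·ba = aaaaba.
Reading y = a takes A from S2 back to S2, so after x·y·y·y the machine is still in S2, and z then leads to the accepting state S3. Hence aaaaba ∈ L(A).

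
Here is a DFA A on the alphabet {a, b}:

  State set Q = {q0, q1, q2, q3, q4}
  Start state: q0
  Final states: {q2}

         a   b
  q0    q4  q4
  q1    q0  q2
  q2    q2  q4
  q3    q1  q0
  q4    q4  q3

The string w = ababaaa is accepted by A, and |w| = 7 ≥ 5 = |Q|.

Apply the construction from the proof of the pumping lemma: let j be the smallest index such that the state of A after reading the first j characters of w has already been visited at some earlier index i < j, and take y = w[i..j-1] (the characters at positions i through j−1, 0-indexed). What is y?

a

Run of A on w = a b a b a a a:
  step 0: q0  (start)
  step 1: q4  (read a: q0→q4)
  step 2: q3  (read b: q4→q3)
  step 3: q1  (read a: q3→q1)
  step 4: q2  (read b: q1→q2)
  step 5: q2  (read a: q2→q2)   ← first repeat (q2 seen earlier)
  step 6: q2  (read a: q2→q2)
  step 7: q2  (read a: q2→q2)

So i = 4, j = 5, giving x = w[0:4] = abab, y = w[4:5] = a, z = w[5:7] = aa.
Check: |xy| = 5 ≤ 5 and |y| = 1 ≥ 1. Reading y takes A from q2 back to q2, so every xyⁱz is accepted.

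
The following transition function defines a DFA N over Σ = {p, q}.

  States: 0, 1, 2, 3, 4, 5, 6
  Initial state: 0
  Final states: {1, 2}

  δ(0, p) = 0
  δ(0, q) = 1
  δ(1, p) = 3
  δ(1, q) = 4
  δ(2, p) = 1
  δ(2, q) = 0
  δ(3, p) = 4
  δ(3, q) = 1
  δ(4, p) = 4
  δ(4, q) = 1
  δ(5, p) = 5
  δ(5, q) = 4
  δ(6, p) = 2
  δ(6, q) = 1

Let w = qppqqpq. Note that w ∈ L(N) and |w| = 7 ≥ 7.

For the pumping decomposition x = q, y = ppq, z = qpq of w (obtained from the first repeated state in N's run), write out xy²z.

xy^2z = q·ppq·ppq·qpq = qppqppqqpq.
Reading y = ppq takes N from 1 back to 1, so after x·y·y the machine is still in 1, and z then leads to the accepting state 1. Hence qppqppqqpq ∈ L(N).

qppqppqqpq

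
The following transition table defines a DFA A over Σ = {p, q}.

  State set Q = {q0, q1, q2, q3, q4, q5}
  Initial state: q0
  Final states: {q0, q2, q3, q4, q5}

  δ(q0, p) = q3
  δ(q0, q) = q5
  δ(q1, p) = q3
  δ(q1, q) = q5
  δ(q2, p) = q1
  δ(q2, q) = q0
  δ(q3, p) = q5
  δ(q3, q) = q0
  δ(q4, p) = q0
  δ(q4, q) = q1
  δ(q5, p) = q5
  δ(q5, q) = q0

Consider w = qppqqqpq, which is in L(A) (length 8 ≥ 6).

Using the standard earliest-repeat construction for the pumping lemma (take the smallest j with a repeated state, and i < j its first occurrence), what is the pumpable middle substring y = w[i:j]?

p

State sequence: q0 -q-> q5 -p-> q5 -p-> q5 -q-> q0 -q-> q5 -q-> q0 -p-> q3 -q-> q0
First repeat at step 2: q5 was already visited.

So i = 1, j = 2, giving x = w[0:1] = q, y = w[1:2] = p, z = w[2:8] = pqqqpq.
Check: |xy| = 2 ≤ 6 and |y| = 1 ≥ 1. Reading y takes A from q5 back to q5, so every xyⁱz is accepted.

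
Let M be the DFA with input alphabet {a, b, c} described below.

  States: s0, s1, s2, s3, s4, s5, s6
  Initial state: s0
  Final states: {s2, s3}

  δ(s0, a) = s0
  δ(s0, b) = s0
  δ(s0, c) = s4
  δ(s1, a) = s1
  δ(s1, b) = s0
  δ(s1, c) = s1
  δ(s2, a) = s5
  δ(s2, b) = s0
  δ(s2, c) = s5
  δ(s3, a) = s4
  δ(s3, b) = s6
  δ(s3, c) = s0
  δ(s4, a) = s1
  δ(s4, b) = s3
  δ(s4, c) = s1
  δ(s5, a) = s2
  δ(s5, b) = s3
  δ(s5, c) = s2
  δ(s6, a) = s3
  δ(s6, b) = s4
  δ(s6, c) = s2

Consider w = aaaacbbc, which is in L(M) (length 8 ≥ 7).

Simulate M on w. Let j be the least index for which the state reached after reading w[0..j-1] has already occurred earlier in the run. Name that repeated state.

s0

State sequence: s0 -a-> s0 -a-> s0 -a-> s0 -a-> s0 -c-> s4 -b-> s3 -b-> s6 -c-> s2
First repeat at step 1: s0 was already visited.

The earliest repeat is at step j = 1: M is in s0, which it already visited at step i = 0.
The DFA has 7 states, so the proof of the pumping lemma guarantees a repeated state among the first 7+1 visited; the segment between the two visits is the pumpable y.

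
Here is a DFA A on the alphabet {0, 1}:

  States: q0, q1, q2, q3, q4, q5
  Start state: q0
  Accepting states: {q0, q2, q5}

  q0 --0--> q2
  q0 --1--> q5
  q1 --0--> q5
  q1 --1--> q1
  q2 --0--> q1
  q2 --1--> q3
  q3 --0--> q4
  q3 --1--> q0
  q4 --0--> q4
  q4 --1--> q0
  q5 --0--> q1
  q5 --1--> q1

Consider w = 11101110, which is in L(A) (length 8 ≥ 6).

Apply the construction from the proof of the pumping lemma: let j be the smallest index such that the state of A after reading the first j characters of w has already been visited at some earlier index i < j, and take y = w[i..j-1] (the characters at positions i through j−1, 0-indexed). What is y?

Run of A on w = 1 1 1 0 1 1 1 0:
  step 0: q0  (start)
  step 1: q5  (read 1: q0→q5)
  step 2: q1  (read 1: q5→q1)
  step 3: q1  (read 1: q1→q1)   ← first repeat (q1 seen earlier)
  step 4: q5  (read 0: q1→q5)
  step 5: q1  (read 1: q5→q1)
  step 6: q1  (read 1: q1→q1)
  step 7: q1  (read 1: q1→q1)
  step 8: q5  (read 0: q1→q5)

So i = 2, j = 3, giving x = w[0:2] = 11, y = w[2:3] = 1, z = w[3:8] = 01110.
Check: |xy| = 3 ≤ 6 and |y| = 1 ≥ 1. Reading y takes A from q1 back to q1, so every xyⁱz is accepted.
With |Q| = 6, pigeonhole forces a state repeat no later than step 6; the substring read between the first and second visits to that state can be pumped.

1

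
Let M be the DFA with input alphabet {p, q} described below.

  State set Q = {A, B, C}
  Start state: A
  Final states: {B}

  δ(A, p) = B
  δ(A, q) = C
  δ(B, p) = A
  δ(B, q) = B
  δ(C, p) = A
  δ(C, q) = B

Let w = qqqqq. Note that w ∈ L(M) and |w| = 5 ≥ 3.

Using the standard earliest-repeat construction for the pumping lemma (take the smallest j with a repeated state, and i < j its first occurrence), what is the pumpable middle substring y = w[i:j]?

q

Run of M on w = q q q q q:
  step 0: A  (start)
  step 1: C  (read q: A→C)
  step 2: B  (read q: C→B)
  step 3: B  (read q: B→B)   ← first repeat (B seen earlier)
  step 4: B  (read q: B→B)
  step 5: B  (read q: B→B)

So i = 2, j = 3, giving x = w[0:2] = qq, y = w[2:3] = q, z = w[3:5] = qq.
Check: |xy| = 3 ≤ 3 and |y| = 1 ≥ 1. Reading y takes M from B back to B, so every xyⁱz is accepted.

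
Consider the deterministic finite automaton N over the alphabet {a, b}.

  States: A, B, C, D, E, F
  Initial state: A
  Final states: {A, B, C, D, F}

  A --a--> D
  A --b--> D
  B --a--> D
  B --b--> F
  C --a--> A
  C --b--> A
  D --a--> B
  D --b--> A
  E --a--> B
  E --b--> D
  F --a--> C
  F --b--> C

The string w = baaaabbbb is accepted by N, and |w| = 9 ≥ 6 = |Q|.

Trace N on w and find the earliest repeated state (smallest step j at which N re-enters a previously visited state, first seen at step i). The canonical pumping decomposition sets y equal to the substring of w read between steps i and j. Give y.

Run of N on w = b a a a a b b b b:
  step 0: A  (start)
  step 1: D  (read b: A→D)
  step 2: B  (read a: D→B)
  step 3: D  (read a: B→D)   ← first repeat (D seen earlier)
  step 4: B  (read a: D→B)
  step 5: D  (read a: B→D)
  step 6: A  (read b: D→A)
  step 7: D  (read b: A→D)
  step 8: A  (read b: D→A)
  step 9: D  (read b: A→D)

So i = 1, j = 3, giving x = w[0:1] = b, y = w[1:3] = aa, z = w[3:9] = aabbbb.
Check: |xy| = 3 ≤ 6 and |y| = 2 ≥ 1. Reading y takes N from D back to D, so every xyⁱz is accepted.
Pumping length from the standard proof: p = 6 (the number of states). The repeated state found above gives |xy| = j ≤ 6 and |y| = j − i ≥ 1.

aa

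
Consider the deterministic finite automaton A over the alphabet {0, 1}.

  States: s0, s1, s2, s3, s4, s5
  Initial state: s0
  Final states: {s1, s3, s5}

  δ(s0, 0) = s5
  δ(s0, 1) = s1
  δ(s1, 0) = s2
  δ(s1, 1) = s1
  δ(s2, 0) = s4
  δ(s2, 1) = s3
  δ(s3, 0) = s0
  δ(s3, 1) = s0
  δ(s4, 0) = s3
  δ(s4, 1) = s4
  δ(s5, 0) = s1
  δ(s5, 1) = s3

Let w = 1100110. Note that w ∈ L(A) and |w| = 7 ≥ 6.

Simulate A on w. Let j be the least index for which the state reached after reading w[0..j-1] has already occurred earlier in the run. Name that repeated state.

Run of A on w = 1 1 0 0 1 1 0:
  step 0: s0  (start)
  step 1: s1  (read 1: s0→s1)
  step 2: s1  (read 1: s1→s1)   ← first repeat (s1 seen earlier)
  step 3: s2  (read 0: s1→s2)
  step 4: s4  (read 0: s2→s4)
  step 5: s4  (read 1: s4→s4)
  step 6: s4  (read 1: s4→s4)
  step 7: s3  (read 0: s4→s3)

The earliest repeat is at step j = 2: A is in s1, which it already visited at step i = 1.

s1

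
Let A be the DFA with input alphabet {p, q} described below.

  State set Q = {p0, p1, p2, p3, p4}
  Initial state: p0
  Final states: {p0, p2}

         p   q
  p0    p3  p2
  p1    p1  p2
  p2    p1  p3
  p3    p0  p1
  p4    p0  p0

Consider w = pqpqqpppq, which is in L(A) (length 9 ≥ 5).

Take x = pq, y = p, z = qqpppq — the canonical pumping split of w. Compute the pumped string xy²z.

xy^2z = pq·p·p·qqpppq = pqppqqpppq.
Reading y = p takes A from p1 back to p1, so after x·y·y the machine is still in p1, and z then leads to the accepting state p2. Hence pqppqqpppq ∈ L(A).

pqppqqpppq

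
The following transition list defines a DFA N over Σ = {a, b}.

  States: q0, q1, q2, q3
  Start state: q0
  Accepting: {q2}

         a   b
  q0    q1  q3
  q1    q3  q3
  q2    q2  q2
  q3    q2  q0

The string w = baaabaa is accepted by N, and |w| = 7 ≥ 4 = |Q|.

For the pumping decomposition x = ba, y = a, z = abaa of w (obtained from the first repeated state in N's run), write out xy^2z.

xy^2z = ba·a·a·abaa = baaaabaa.
Reading y = a takes N from q2 back to q2, so after x·y·y the machine is still in q2, and z then leads to the accepting state q2. Hence baaaabaa ∈ L(N).

baaaabaa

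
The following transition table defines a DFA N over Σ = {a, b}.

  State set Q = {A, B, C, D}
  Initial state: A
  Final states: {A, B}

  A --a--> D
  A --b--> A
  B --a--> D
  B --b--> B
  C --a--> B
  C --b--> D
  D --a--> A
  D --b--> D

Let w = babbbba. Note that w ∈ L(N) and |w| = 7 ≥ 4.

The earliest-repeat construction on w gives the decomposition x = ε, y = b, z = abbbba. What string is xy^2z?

xy^2z = ε·b·b·abbbba = bbabbbba.
Reading y = b takes N from A back to A, so after x·y·y the machine is still in A, and z then leads to the accepting state A. Hence bbabbbba ∈ L(N).

bbabbbba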